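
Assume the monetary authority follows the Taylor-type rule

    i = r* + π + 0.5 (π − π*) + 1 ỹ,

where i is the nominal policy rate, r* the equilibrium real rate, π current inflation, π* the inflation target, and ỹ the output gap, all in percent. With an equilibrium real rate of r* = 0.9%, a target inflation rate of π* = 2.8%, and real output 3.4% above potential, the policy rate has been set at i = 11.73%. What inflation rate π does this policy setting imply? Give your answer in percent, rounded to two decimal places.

5.89%

Output 3.4% above potential → ỹ = 3.4.
Collecting π: i = r* + (1 + 0.5) π − 0.5 π* + 1 ỹ
1.5 π = 11.73 − 0.9 + 0.5 × 2.8 − 1 × 3.4 = 8.83
π = 8.83 / 1.5 = 5.89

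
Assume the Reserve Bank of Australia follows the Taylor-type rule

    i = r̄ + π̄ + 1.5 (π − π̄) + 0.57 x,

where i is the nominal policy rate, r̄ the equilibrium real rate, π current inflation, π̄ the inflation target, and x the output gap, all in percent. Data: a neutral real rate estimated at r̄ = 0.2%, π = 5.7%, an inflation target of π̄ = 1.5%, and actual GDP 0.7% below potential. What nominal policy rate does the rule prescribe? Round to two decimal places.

Output 0.7% below potential → x = -0.7.
i = 0.2 + 1.5 + 1.5 × (5.7 − 1.5) + 0.57 × (-0.7)
   = 0.2 + 1.5 + 6.3 − 0.399 = 7.60

7.60%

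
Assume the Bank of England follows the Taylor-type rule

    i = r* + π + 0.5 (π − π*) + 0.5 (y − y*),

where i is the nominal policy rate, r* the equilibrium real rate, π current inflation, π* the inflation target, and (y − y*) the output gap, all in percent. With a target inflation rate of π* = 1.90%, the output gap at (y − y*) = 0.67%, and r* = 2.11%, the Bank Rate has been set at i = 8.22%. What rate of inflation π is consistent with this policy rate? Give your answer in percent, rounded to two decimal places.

Collecting π: i = r* + (1 + 0.5) π − 0.5 π* + 0.5 (y − y*)
1.5 π = 8.22 − 2.11 + 0.5 × 1.90 − 0.5 × 0.67 = 6.725
π = 6.725 / 1.5 = 4.48

4.48%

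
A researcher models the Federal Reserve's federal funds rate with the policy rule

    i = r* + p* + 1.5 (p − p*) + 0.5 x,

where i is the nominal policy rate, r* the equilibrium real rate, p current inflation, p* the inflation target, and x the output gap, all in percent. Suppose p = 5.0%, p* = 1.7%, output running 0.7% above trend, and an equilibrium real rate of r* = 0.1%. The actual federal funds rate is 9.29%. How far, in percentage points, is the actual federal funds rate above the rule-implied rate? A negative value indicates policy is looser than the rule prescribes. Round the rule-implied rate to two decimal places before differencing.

2.19 pp

Output 0.7% above potential → x = 0.7.
i = 0.1 + 1.7 + 1.5 × (5.0 − 1.7) + 0.5 × 0.7
   = 0.1 + 1.7 + 4.95 + 0.35 = 7.10
Deviation = 9.29 − 7.10 = 2.19 pp.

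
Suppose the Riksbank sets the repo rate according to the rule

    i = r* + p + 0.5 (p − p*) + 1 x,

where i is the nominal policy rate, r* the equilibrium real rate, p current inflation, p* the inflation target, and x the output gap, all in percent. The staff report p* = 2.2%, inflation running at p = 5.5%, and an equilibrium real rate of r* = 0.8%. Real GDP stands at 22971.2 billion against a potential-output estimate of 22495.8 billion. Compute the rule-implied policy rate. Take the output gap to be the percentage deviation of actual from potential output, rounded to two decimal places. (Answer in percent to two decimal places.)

Output gap = 100 × (22971.2 − 22495.8) / 22495.8 = 2.11%.
i = 0.80 + 5.50 + 0.5 × (5.50 − 2.20) + 1 × 2.11
   = 0.80 + 5.5 + 1.65 + 2.11 = 10.06

10.06%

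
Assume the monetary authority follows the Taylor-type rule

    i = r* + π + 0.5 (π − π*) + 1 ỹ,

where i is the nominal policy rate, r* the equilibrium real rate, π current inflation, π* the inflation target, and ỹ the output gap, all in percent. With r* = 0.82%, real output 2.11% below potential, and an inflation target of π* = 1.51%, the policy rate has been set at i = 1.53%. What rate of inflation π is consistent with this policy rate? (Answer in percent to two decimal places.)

2.38%

Output 2.11% below potential → ỹ = -2.11.
Collecting π: i = r* + (1 + 0.5) π − 0.5 π* + 1 ỹ
1.5 π = 1.53 − 0.82 + 0.5 × 1.51 − 1 × (-2.11) = 3.575
π = 3.575 / 1.5 = 2.38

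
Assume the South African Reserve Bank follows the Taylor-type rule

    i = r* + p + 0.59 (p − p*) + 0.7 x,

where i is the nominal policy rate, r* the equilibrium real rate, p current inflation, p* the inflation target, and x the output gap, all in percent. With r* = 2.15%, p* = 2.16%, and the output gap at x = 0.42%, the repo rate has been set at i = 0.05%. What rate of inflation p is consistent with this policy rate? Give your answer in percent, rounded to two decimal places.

-0.70%

Collecting p: i = r* + (1 + 0.59) p − 0.59 p* + 0.7 x
1.59 p = 0.05 − 2.15 + 0.59 × 2.16 − 0.7 × 0.42 = -1.1196
p = -1.1196 / 1.59 = -0.70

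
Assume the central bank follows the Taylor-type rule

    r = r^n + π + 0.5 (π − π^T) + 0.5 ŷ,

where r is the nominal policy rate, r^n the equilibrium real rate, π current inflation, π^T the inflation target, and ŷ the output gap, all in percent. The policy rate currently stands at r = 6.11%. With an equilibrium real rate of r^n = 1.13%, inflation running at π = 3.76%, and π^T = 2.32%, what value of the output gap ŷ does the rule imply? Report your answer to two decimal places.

0.5 ŷ = 6.11 − 1.13 − 3.76 − 0.5 × (3.76 − 2.32) = 0.5
ŷ = 0.5 / 0.5 = 1.00

1.00%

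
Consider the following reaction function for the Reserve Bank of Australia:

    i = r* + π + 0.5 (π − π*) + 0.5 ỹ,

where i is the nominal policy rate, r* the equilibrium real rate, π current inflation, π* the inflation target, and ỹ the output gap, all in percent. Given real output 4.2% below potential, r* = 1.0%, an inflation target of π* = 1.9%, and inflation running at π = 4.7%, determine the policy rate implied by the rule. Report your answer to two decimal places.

Output 4.2% below potential → ỹ = -4.2.
i = 1.0 + 4.7 + 0.5 × (4.7 − 1.9) + 0.5 × (-4.2)
   = 1.0 + 4.7 + 1.4 − 2.1 = 5.00

5.00%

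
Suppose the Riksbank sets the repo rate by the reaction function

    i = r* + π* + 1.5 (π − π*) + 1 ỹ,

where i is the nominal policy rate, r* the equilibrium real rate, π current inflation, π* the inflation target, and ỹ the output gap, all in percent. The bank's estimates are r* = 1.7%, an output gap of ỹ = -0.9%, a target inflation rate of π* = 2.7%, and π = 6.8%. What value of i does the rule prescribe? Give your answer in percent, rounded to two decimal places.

9.65%

i = 1.7 + 2.7 + 1.5 × (6.8 − 2.7) + 1 × (-0.9)
   = 1.7 + 2.7 + 6.15 − 0.9 = 9.65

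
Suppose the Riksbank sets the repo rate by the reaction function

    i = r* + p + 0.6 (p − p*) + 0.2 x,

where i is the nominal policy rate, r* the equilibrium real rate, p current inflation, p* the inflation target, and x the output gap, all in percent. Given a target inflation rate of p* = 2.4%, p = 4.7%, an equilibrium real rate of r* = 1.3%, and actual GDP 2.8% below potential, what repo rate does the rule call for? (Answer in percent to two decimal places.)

Output 2.8% below potential → x = -2.8.
i = 1.3 + 4.7 + 0.6 × (4.7 − 2.4) + 0.2 × (-2.8)
   = 1.3 + 4.7 + 1.38 − 0.56 = 6.82

6.82%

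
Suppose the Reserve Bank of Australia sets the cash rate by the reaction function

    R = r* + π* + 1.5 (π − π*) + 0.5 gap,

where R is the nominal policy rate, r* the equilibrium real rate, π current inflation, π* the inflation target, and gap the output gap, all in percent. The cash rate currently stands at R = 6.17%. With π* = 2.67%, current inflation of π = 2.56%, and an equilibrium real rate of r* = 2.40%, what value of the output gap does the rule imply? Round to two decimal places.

0.5 gap = 6.17 − 2.40 − 2.67 − 1.5 × (2.56 − 2.67) = 1.265
gap = 1.265 / 0.5 = 2.53

2.53%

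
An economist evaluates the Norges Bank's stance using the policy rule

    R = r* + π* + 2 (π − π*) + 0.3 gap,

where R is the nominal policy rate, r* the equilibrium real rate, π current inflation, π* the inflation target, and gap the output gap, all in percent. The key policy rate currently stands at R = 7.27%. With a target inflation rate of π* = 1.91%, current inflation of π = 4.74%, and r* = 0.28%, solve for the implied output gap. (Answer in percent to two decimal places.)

0.3 gap = 7.27 − 0.28 − 1.91 − 2 × (4.74 − 1.91) = -0.58
gap = -0.58 / 0.3 = -1.93

-1.93%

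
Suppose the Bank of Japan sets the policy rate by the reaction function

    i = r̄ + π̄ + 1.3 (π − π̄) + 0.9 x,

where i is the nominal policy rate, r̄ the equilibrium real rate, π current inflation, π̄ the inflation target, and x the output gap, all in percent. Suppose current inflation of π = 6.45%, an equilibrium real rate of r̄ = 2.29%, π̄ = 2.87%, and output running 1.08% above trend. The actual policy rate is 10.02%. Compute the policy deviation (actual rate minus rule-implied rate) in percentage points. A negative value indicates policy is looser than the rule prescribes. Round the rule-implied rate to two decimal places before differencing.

-0.77 pp

Output 1.08% above potential → x = 1.08.
i = 2.29 + 2.87 + 1.3 × (6.45 − 2.87) + 0.9 × 1.08
   = 2.29 + 2.87 + 4.654 + 0.972 = 10.79
Deviation = 10.02 − 10.79 = -0.77 pp.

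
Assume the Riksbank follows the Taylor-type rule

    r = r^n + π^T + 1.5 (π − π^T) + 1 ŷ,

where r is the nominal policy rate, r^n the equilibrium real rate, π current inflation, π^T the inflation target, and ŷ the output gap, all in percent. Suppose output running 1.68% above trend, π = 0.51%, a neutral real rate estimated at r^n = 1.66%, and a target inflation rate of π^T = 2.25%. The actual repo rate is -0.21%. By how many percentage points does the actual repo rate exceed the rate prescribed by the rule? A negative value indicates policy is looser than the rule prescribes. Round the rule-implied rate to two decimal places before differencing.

-3.19 pp

Output 1.68% above potential → ŷ = 1.68.
r = 1.66 + 2.25 + 1.5 × (0.51 − 2.25) + 1 × 1.68
   = 1.66 + 2.25 − 2.61 + 1.68 = 2.98
Deviation = -0.21 − 2.98 = -3.19 pp.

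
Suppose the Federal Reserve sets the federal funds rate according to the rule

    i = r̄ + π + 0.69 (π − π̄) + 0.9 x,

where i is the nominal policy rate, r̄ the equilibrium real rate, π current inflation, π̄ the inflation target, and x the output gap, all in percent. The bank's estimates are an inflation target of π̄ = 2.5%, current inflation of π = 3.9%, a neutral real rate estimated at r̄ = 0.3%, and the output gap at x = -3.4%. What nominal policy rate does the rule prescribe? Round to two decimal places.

2.11%

i = 0.3 + 3.9 + 0.69 × (3.9 − 2.5) + 0.9 × (-3.4)
   = 0.3 + 3.9 + 0.966 − 3.06 = 2.11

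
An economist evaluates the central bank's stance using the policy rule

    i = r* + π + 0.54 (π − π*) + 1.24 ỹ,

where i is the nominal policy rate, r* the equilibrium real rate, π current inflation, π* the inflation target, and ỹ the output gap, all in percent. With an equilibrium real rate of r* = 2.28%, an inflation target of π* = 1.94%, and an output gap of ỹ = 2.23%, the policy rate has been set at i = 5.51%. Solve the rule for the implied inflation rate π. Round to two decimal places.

Collecting π: i = r* + (1 + 0.54) π − 0.54 π* + 1.24 ỹ
1.54 π = 5.51 − 2.28 + 0.54 × 1.94 − 1.24 × 2.23 = 1.5124
π = 1.5124 / 1.54 = 0.98

0.98%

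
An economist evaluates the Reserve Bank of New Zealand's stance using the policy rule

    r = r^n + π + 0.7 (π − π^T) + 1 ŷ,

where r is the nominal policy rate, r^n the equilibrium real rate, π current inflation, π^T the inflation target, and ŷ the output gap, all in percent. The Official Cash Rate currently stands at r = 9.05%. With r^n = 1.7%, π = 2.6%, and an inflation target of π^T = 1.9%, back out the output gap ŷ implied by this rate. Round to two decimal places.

4.26%

1 ŷ = 9.05 − 1.7 − 2.6 − 0.7 × (2.6 − 1.9) = 4.26
ŷ = 4.26 / 1 = 4.26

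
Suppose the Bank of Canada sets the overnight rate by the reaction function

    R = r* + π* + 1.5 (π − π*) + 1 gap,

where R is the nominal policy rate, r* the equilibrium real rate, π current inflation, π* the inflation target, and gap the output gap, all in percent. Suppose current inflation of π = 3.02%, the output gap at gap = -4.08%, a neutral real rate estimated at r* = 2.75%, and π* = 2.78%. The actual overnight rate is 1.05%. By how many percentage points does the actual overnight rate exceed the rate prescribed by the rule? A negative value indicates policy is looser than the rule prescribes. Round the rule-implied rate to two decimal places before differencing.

-0.76 pp

R = 2.75 + 2.78 + 1.5 × (3.02 − 2.78) + 1 × (-4.08)
   = 2.75 + 2.78 + 0.36 − 4.08 = 1.81
Deviation = 1.05 − 1.81 = -0.76 pp.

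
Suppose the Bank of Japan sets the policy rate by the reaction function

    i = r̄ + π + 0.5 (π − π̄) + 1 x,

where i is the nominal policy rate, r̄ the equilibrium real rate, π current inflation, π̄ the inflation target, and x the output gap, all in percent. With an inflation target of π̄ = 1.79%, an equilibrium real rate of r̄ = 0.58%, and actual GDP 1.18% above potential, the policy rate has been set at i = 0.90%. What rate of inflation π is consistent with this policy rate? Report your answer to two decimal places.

0.02%

Output 1.18% above potential → x = 1.18.
Collecting π: i = r̄ + (1 + 0.5) π − 0.5 π̄ + 1 x
1.5 π = 0.90 − 0.58 + 0.5 × 1.79 − 1 × 1.18 = 0.035
π = 0.035 / 1.5 = 0.02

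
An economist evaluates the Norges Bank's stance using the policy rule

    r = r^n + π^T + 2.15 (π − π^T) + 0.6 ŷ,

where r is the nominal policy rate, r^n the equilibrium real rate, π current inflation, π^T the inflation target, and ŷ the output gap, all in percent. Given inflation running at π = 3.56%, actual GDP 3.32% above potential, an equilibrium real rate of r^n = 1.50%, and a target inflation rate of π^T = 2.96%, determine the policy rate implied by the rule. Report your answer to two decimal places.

7.74%

Output 3.32% above potential → ŷ = 3.32.
r = 1.50 + 2.96 + 2.15 × (3.56 − 2.96) + 0.6 × 3.32
   = 1.50 + 2.96 + 1.29 + 1.992 = 7.74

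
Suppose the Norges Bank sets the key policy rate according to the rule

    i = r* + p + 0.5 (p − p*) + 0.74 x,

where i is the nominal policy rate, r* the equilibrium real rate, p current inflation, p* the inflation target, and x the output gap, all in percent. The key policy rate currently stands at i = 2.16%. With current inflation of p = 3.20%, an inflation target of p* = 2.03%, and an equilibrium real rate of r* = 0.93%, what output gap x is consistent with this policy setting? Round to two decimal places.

-3.45%

0.74 x = 2.16 − 0.93 − 3.20 − 0.5 × (3.20 − 2.03) = -2.555
x = -2.555 / 0.74 = -3.45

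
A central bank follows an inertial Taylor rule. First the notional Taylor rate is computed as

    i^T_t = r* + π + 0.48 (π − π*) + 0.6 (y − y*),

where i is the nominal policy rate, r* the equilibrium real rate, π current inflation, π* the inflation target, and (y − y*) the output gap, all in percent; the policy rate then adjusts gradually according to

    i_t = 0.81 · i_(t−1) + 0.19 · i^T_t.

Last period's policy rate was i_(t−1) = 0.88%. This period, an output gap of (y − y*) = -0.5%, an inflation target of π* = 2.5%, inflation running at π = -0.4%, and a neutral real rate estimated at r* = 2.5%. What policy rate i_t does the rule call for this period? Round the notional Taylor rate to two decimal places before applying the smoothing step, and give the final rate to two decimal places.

i^T_t = 2.5 + (-0.4) + 0.48 × (-0.4 − 2.5) + 0.6 × (-0.5)
   = 2.5 − 0.4 − 1.392 − 0.3 = 0.41
i_t = 0.81 × 0.88 + 0.19 × 0.41 = 0.7128 + 0.0779 = 0.79

0.79%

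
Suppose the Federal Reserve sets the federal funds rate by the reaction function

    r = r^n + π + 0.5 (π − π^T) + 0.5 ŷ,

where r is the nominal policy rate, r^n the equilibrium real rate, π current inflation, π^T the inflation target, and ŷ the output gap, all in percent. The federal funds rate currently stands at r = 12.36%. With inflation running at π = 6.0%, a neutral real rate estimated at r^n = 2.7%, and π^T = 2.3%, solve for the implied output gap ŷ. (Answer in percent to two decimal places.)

0.5 ŷ = 12.36 − 2.7 − 6.0 − 0.5 × (6.0 − 2.3) = 1.81
ŷ = 1.81 / 0.5 = 3.62

3.62%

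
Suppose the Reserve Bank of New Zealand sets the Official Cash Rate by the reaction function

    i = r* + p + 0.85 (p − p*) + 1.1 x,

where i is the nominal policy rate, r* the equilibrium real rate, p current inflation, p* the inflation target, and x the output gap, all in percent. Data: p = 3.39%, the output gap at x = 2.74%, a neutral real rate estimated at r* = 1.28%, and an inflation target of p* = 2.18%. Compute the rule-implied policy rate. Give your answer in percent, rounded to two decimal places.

i = 1.28 + 3.39 + 0.85 × (3.39 − 2.18) + 1.1 × 2.74
   = 1.28 + 3.39 + 1.0285 + 3.014 = 8.71

8.71%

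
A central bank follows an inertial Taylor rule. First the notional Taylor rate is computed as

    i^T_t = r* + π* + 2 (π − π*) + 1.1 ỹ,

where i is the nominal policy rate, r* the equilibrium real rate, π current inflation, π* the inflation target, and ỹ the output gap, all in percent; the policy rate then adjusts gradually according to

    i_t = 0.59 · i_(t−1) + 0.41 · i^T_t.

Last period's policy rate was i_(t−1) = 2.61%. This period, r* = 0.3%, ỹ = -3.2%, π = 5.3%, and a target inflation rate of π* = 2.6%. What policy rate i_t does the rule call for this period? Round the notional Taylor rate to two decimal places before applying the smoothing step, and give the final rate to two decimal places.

i^T_t = 0.3 + 2.6 + 2 × (5.3 − 2.6) + 1.1 × (-3.2)
   = 0.3 + 2.6 + 5.4 − 3.52 = 4.78
i_t = 0.59 × 2.61 + 0.41 × 4.78 = 1.5399 + 1.9598 = 3.50

3.50%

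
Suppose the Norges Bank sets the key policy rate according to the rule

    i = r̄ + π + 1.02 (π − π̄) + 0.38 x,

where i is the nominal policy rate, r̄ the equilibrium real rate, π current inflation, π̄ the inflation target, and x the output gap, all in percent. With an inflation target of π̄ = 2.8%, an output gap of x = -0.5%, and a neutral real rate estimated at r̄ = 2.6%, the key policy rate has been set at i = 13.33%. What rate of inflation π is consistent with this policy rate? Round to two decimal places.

6.82%

Collecting π: i = r̄ + (1 + 1.02) π − 1.02 π̄ + 0.38 x
2.02 π = 13.33 − 2.6 + 1.02 × 2.8 − 0.38 × (-0.5) = 13.776
π = 13.776 / 2.02 = 6.82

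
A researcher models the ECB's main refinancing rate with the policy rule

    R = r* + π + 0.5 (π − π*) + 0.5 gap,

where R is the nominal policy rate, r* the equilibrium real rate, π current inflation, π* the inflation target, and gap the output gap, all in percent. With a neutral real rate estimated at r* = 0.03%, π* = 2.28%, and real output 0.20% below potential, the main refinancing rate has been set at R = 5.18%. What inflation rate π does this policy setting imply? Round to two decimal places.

4.26%

Output 0.20% below potential → gap = -0.20.
Collecting π: R = r* + (1 + 0.5) π − 0.5 π* + 0.5 gap
1.5 π = 5.18 − 0.03 + 0.5 × 2.28 − 0.5 × (-0.20) = 6.39
π = 6.39 / 1.5 = 4.26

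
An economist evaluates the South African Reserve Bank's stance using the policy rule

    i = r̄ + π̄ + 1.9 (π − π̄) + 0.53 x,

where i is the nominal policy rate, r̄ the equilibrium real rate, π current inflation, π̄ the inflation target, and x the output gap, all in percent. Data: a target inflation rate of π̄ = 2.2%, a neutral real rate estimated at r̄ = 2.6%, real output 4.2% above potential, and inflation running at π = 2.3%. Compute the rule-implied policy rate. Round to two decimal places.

7.22%

Output 4.2% above potential → x = 4.2.
i = 2.6 + 2.2 + 1.9 × (2.3 − 2.2) + 0.53 × 4.2
   = 2.6 + 2.2 + 0.19 + 2.226 = 7.22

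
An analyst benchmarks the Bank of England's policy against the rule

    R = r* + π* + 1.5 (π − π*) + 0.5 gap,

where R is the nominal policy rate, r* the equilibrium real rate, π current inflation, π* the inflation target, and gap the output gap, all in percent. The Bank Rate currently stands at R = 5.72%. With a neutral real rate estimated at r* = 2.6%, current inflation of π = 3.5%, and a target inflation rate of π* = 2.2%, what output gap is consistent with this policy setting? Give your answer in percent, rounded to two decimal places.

0.5 gap = 5.72 − 2.6 − 2.2 − 1.5 × (3.5 − 2.2) = -1.03
gap = -1.03 / 0.5 = -2.06

-2.06%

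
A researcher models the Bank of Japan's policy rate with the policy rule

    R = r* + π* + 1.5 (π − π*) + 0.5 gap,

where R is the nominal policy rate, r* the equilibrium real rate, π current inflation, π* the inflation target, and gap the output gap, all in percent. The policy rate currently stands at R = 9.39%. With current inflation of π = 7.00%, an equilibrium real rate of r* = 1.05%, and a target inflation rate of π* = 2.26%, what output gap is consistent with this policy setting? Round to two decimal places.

0.5 gap = 9.39 − 1.05 − 2.26 − 1.5 × (7.00 − 2.26) = -1.03
gap = -1.03 / 0.5 = -2.06

-2.06%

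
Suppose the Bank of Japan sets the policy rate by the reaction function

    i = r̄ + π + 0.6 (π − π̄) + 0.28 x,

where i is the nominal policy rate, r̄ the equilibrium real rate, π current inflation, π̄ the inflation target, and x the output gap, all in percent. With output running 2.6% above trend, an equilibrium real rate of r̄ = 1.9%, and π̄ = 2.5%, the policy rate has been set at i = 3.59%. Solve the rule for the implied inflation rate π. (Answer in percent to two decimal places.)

1.54%

Output 2.6% above potential → x = 2.6.
Collecting π: i = r̄ + (1 + 0.6) π − 0.6 π̄ + 0.28 x
1.6 π = 3.59 − 1.9 + 0.6 × 2.5 − 0.28 × 2.6 = 2.462
π = 2.462 / 1.6 = 1.54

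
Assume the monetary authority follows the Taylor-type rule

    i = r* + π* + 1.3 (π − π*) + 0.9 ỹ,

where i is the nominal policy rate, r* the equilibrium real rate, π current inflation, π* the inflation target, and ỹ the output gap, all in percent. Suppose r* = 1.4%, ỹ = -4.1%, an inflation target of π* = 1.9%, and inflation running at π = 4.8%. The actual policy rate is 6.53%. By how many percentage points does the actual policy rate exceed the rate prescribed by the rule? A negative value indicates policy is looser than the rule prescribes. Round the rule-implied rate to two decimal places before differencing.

3.15 pp

i = 1.4 + 1.9 + 1.3 × (4.8 − 1.9) + 0.9 × (-4.1)
   = 1.4 + 1.9 + 3.77 − 3.69 = 3.38
Deviation = 6.53 − 3.38 = 3.15 pp.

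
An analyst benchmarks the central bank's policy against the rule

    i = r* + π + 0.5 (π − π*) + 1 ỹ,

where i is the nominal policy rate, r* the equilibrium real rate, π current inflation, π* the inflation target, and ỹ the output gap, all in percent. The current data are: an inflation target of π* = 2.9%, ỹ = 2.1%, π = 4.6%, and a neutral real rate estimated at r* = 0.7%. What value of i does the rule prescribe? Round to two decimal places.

8.25%

i = 0.7 + 4.6 + 0.5 × (4.6 − 2.9) + 1 × 2.1
   = 0.7 + 4.6 + 0.85 + 2.1 = 8.25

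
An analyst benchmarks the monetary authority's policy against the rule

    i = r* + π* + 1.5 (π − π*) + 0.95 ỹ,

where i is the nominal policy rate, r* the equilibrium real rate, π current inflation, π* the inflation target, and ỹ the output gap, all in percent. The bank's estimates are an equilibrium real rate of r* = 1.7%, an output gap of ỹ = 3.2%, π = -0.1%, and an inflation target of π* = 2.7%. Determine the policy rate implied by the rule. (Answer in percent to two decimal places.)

3.24%

i = 1.7 + 2.7 + 1.5 × (-0.1 − 2.7) + 0.95 × 3.2
   = 1.7 + 2.7 − 4.2 + 3.04 = 3.24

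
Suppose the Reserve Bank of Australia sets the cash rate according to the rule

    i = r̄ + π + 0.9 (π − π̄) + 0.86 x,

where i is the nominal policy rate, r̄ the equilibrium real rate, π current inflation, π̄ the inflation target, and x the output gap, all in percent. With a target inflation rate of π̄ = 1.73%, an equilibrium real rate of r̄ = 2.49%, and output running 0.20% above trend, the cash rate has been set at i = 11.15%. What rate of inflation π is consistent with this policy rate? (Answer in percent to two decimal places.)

5.29%

Output 0.20% above potential → x = 0.20.
Collecting π: i = r̄ + (1 + 0.9) π − 0.9 π̄ + 0.86 x
1.9 π = 11.15 − 2.49 + 0.9 × 1.73 − 0.86 × 0.20 = 10.045
π = 10.045 / 1.9 = 5.29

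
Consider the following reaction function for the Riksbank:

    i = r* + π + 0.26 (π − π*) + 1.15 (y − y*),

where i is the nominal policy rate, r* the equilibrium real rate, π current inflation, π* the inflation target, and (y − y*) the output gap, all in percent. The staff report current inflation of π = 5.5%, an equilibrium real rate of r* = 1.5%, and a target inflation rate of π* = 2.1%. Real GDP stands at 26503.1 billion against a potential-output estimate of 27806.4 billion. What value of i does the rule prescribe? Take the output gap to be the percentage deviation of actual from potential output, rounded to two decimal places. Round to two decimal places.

2.49%

Output gap = 100 × (26503.1 − 27806.4) / 27806.4 = -4.69%.
i = 1.50 + 5.50 + 0.26 × (5.50 − 2.10) + 1.15 × (-4.69)
   = 1.50 + 5.5 + 0.884 − 5.3935 = 2.49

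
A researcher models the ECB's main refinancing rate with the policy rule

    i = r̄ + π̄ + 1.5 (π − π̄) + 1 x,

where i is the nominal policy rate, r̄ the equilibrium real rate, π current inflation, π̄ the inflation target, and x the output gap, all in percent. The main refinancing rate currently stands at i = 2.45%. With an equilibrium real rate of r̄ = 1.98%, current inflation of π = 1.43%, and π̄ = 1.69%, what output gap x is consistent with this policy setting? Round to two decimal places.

1 x = 2.45 − 1.98 − 1.69 − 1.5 × (1.43 − 1.69) = -0.83
x = -0.83 / 1 = -0.83

-0.83%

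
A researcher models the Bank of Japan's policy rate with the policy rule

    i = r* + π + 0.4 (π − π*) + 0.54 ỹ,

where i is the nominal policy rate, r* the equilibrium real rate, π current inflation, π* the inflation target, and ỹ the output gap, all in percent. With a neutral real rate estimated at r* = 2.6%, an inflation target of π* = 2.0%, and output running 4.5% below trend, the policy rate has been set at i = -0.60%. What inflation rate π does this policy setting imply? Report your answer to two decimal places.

0.02%

Output 4.5% below potential → ỹ = -4.5.
Collecting π: i = r* + (1 + 0.4) π − 0.4 π* + 0.54 ỹ
1.4 π = -0.60 − 2.6 + 0.4 × 2.0 − 0.54 × (-4.5) = 0.03
π = 0.03 / 1.4 = 0.02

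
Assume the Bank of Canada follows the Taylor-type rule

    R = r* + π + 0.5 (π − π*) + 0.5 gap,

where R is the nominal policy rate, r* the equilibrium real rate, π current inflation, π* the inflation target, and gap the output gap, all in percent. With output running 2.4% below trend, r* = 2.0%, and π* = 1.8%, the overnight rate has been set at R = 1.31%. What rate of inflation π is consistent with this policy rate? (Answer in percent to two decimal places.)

0.94%

Output 2.4% below potential → gap = -2.4.
Collecting π: R = r* + (1 + 0.5) π − 0.5 π* + 0.5 gap
1.5 π = 1.31 − 2.0 + 0.5 × 1.8 − 0.5 × (-2.4) = 1.41
π = 1.41 / 1.5 = 0.94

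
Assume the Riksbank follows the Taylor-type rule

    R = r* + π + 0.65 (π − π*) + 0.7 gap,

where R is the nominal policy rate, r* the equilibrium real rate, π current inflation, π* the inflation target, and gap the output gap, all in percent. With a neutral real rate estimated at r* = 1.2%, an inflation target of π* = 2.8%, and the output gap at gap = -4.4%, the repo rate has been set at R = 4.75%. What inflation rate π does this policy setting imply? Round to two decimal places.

5.12%

Collecting π: R = r* + (1 + 0.65) π − 0.65 π* + 0.7 gap
1.65 π = 4.75 − 1.2 + 0.65 × 2.8 − 0.7 × (-4.4) = 8.45
π = 8.45 / 1.65 = 5.12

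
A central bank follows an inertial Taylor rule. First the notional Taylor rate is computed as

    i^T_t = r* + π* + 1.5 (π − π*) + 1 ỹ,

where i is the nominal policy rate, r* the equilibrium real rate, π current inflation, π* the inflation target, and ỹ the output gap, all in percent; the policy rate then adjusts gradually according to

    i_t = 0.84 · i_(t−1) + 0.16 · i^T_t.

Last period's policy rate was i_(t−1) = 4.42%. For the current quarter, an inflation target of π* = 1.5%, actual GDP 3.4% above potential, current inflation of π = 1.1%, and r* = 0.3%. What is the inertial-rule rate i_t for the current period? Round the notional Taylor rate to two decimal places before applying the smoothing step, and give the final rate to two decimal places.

4.45%

Output 3.4% above potential → ỹ = 3.4.
i^T_t = 0.3 + 1.5 + 1.5 × (1.1 − 1.5) + 1 × 3.4
   = 0.3 + 1.5 − 0.6 + 3.4 = 4.60
i_t = 0.84 × 4.42 + 0.16 × 4.60 = 3.7128 + 0.736 = 4.45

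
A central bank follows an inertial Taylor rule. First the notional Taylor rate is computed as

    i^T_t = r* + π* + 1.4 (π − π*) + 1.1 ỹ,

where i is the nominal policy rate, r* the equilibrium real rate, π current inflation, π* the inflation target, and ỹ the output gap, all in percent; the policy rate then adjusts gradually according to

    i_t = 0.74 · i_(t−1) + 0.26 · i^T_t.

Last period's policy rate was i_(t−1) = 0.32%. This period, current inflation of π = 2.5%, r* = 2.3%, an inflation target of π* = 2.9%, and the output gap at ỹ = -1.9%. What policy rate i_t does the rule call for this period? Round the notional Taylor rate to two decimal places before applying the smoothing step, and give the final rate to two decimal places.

0.90%

i^T_t = 2.3 + 2.9 + 1.4 × (2.5 − 2.9) + 1.1 × (-1.9)
   = 2.3 + 2.9 − 0.56 − 2.09 = 2.55
i_t = 0.74 × 0.32 + 0.26 × 2.55 = 0.2368 + 0.663 = 0.90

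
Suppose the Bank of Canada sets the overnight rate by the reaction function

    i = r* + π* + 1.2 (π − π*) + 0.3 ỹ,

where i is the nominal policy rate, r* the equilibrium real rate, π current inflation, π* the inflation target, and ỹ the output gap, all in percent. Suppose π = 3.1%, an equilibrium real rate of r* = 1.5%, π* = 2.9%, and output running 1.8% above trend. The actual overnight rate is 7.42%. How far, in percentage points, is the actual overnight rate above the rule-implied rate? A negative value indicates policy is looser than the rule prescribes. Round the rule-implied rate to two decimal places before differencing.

2.24 pp

Output 1.8% above potential → ỹ = 1.8.
i = 1.5 + 2.9 + 1.2 × (3.1 − 2.9) + 0.3 × 1.8
   = 1.5 + 2.9 + 0.24 + 0.54 = 5.18
Deviation = 7.42 − 5.18 = 2.24 pp.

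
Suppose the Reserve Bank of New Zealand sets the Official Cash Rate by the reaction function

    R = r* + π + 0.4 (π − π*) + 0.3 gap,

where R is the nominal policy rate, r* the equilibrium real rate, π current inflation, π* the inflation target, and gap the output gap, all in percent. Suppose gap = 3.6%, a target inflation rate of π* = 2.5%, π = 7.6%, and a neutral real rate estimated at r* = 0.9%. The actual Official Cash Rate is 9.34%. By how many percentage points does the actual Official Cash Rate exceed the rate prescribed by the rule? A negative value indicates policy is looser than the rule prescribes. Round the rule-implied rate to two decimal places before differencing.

-2.28 pp

R = 0.9 + 7.6 + 0.4 × (7.6 − 2.5) + 0.3 × 3.6
   = 0.9 + 7.6 + 2.04 + 1.08 = 11.62
Deviation = 9.34 − 11.62 = -2.28 pp.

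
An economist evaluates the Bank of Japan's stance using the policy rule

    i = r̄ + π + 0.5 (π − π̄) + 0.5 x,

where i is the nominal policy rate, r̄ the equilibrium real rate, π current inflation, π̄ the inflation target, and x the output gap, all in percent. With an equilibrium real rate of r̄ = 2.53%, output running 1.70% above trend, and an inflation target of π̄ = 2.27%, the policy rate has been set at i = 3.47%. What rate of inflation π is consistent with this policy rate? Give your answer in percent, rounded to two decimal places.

0.82%

Output 1.70% above potential → x = 1.70.
Collecting π: i = r̄ + (1 + 0.5) π − 0.5 π̄ + 0.5 x
1.5 π = 3.47 − 2.53 + 0.5 × 2.27 − 0.5 × 1.70 = 1.225
π = 1.225 / 1.5 = 0.82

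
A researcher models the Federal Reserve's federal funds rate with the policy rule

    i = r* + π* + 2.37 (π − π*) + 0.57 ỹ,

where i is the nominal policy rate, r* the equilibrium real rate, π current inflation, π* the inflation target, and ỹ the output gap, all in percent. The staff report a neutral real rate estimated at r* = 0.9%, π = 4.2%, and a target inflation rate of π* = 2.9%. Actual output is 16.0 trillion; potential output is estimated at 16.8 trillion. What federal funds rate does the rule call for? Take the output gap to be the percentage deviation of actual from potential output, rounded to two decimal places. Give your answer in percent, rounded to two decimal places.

Output gap = 100 × (16.0 − 16.8) / 16.8 = -4.76%.
i = 0.90 + 2.90 + 2.37 × (4.20 − 2.90) + 0.57 × (-4.76)
   = 0.90 + 2.9 + 3.081 − 2.7132 = 4.17

4.17%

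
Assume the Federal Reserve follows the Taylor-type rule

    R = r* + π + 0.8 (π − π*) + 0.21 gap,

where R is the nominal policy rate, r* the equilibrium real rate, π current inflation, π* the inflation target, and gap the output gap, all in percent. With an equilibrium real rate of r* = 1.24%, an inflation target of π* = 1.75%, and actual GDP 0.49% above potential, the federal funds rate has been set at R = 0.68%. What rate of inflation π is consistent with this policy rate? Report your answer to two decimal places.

Output 0.49% above potential → gap = 0.49.
Collecting π: R = r* + (1 + 0.8) π − 0.8 π* + 0.21 gap
1.8 π = 0.68 − 1.24 + 0.8 × 1.75 − 0.21 × 0.49 = 0.7371
π = 0.7371 / 1.8 = 0.41

0.41%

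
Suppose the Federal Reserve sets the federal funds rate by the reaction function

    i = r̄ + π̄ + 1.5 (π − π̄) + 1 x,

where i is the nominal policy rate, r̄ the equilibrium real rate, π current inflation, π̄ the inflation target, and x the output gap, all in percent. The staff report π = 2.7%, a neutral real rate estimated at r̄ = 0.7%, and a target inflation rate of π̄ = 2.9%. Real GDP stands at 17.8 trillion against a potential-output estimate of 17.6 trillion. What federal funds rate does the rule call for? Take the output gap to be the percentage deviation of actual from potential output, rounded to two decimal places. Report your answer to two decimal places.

Output gap = 100 × (17.8 − 17.6) / 17.6 = 1.14%.
i = 0.70 + 2.90 + 1.5 × (2.70 − 2.90) + 1 × 1.14
   = 0.70 + 2.9 − 0.3 + 1.14 = 4.44

4.44%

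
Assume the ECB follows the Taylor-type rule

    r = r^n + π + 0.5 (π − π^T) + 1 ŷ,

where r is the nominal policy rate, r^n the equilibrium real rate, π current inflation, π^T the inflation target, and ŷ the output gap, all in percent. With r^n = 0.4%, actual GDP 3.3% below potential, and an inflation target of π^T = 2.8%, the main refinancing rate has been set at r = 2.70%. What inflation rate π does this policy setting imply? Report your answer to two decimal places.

4.67%

Output 3.3% below potential → ŷ = -3.3.
Collecting π: r = r^n + (1 + 0.5) π − 0.5 π^T + 1 ŷ
1.5 π = 2.70 − 0.4 + 0.5 × 2.8 − 1 × (-3.3) = 7
π = 7 / 1.5 = 4.67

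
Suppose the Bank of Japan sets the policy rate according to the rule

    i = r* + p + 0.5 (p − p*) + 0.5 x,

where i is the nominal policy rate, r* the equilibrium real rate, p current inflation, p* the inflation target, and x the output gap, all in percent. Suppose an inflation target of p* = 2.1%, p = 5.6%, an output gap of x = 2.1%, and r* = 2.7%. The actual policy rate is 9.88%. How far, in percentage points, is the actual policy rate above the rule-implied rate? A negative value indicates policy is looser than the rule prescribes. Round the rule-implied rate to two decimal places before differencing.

i = 2.7 + 5.6 + 0.5 × (5.6 − 2.1) + 0.5 × 2.1
   = 2.7 + 5.6 + 1.75 + 1.05 = 11.10
Deviation = 9.88 − 11.10 = -1.22 pp.

-1.22 pp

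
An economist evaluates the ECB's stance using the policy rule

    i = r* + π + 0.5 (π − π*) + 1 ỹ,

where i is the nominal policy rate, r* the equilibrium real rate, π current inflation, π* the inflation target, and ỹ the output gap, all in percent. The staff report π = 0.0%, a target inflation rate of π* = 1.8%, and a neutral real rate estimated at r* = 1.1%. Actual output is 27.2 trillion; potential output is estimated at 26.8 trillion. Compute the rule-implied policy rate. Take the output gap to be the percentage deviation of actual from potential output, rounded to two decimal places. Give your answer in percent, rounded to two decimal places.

Output gap = 100 × (27.2 − 26.8) / 26.8 = 1.49%.
i = 1.10 + 0.00 + 0.5 × (0.00 − 1.80) + 1 × 1.49
   = 1.10 + 0 − 0.9 + 1.49 = 1.69

1.69%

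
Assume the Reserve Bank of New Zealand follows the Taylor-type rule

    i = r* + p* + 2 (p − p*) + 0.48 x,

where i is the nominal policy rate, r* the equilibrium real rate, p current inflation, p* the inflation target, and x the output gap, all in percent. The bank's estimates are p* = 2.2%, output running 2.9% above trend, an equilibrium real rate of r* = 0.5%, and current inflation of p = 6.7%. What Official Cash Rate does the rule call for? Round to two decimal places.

13.09%

Output 2.9% above potential → x = 2.9.
i = 0.5 + 2.2 + 2 × (6.7 − 2.2) + 0.48 × 2.9
   = 0.5 + 2.2 + 9 + 1.392 = 13.09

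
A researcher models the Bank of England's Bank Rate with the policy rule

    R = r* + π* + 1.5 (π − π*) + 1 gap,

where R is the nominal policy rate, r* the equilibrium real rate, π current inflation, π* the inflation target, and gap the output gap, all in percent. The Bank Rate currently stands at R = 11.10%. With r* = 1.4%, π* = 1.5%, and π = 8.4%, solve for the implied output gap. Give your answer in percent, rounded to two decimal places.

1 gap = 11.10 − 1.4 − 1.5 − 1.5 × (8.4 − 1.5) = -2.15
gap = -2.15 / 1 = -2.15

-2.15%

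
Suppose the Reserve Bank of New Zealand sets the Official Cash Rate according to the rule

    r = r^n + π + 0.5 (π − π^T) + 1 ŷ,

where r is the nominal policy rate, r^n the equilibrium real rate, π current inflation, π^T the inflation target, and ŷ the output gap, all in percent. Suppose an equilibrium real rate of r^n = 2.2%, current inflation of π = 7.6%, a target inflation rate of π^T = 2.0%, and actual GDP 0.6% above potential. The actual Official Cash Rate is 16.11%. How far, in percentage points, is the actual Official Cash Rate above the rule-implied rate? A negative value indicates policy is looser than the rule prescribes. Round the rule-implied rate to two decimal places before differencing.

Output 0.6% above potential → ŷ = 0.6.
r = 2.2 + 7.6 + 0.5 × (7.6 − 2.0) + 1 × 0.6
   = 2.2 + 7.6 + 2.8 + 0.6 = 13.20
Deviation = 16.11 − 13.20 = 2.91 pp.

2.91 pp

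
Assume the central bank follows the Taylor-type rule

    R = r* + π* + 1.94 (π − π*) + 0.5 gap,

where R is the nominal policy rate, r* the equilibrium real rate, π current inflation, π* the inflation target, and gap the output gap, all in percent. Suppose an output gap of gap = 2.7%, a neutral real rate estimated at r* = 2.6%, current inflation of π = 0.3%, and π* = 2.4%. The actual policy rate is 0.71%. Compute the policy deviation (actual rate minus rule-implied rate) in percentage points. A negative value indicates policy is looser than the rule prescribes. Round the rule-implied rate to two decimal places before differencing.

-1.57 pp

R = 2.6 + 2.4 + 1.94 × (0.3 − 2.4) + 0.5 × 2.7
   = 2.6 + 2.4 − 4.074 + 1.35 = 2.28
Deviation = 0.71 − 2.28 = -1.57 pp.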